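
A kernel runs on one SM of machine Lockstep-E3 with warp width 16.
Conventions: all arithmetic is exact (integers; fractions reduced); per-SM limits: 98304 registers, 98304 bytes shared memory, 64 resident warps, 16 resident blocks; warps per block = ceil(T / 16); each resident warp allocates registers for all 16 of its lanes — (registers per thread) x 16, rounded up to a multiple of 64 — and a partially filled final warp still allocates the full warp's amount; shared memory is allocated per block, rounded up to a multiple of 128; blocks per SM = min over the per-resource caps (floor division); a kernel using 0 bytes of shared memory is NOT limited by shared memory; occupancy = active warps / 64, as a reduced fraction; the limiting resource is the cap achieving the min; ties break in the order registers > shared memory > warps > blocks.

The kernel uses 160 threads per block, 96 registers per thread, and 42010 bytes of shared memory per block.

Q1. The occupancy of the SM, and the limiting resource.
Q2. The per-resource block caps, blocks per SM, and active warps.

Answer: occupancy 5/16, limited by shared memory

registers: 6 blocks
shared memory: 2 blocks
warps: 6 blocks
blocks: 16 blocks

Answer: 2 blocks, 20 active warps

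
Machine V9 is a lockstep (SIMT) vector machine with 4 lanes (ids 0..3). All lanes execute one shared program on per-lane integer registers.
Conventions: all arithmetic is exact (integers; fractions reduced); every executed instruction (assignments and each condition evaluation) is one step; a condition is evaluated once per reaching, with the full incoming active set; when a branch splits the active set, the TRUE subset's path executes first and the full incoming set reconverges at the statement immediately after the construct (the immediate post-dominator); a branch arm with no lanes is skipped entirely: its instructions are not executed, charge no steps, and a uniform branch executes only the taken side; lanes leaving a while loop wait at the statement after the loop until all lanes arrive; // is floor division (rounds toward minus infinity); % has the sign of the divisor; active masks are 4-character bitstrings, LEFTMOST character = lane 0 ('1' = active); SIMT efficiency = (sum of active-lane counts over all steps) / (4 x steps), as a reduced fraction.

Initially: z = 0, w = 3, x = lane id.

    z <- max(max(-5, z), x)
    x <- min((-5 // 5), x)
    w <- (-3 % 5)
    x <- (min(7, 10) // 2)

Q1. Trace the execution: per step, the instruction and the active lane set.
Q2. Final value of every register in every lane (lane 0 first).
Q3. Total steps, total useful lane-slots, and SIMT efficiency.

step 0: z <- max(max(-5, z), x)      1111
step 1: x <- min((-5 // 5), x)       1111
step 2: w <- (-3 % 5)                1111
step 3: x <- (min(7, 10) // 2)       1111

Answer: 4 steps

z: 0,1,2,3
w: 2,2,2,2
x: 3,3,3,3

steps = 4; useful = 16; efficiency = 16/16 = 1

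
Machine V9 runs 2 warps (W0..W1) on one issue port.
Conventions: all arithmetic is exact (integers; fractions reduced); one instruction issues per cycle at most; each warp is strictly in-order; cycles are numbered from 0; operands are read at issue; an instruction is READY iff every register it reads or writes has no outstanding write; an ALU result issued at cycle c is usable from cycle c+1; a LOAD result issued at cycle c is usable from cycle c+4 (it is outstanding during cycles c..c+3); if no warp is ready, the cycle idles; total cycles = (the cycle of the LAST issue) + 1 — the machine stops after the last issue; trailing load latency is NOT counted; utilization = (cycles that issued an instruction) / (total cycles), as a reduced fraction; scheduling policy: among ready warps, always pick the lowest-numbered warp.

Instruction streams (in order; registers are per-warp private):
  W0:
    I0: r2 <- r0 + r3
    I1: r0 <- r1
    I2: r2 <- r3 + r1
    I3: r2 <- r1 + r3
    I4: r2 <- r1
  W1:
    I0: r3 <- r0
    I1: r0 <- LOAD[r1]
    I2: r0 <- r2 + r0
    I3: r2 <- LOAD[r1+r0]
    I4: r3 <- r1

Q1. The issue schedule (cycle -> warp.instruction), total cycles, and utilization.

cycle 0: W0.I0
cycle 1: W0.I1
cycle 2: W0.I2
cycle 3: W0.I3
cycle 4: W0.I4
cycle 5: W1.I0
cycle 6: W1.I1
cycle 7: idle
cycle 8: idle
cycle 9: idle
cycle 10: W1.I2
cycle 11: W1.I3
cycle 12: W1.I4

Answer: 13 cycles, utilization 10/13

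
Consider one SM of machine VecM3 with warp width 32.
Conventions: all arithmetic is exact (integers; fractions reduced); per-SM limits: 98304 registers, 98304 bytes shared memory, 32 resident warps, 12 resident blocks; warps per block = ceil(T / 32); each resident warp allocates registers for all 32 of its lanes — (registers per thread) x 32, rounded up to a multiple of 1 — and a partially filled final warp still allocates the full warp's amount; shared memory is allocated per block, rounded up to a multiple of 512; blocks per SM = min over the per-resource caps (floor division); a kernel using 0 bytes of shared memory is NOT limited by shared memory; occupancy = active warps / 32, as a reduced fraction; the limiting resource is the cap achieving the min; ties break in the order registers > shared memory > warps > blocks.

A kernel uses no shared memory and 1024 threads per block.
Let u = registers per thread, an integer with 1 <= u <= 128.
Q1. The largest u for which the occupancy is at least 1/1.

Answer: u = 96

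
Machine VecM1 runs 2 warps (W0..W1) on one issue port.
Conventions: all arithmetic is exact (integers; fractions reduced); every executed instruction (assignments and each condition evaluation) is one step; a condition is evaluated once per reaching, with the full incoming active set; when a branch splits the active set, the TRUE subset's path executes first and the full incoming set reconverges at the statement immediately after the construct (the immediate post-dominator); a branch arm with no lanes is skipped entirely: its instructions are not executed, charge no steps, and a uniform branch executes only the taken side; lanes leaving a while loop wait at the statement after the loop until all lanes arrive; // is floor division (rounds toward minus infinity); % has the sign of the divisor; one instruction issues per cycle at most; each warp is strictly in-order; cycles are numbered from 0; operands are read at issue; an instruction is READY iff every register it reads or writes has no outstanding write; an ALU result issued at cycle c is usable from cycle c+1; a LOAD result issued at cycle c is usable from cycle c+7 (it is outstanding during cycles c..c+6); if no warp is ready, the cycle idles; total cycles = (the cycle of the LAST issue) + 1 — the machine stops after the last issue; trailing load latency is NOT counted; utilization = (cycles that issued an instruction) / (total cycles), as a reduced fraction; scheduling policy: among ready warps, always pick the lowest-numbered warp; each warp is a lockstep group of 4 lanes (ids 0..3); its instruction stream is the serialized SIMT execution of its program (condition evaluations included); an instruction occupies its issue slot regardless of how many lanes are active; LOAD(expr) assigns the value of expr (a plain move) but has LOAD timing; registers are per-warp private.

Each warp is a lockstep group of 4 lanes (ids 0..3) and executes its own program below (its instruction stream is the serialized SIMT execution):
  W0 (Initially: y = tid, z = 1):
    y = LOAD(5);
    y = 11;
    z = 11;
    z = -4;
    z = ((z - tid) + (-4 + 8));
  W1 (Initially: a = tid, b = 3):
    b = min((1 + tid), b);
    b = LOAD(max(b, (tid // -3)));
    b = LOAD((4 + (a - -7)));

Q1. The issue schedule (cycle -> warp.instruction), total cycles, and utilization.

cycle 0: W0.I0
cycle 1: W1.I0
cycle 2: W1.I1
cycle 3: idle
cycle 4: idle
cycle 5: idle
cycle 6: idle
cycle 7: W0.I1
cycle 8: W0.I2
cycle 9: W0.I3
cycle 10: W0.I4
cycle 11: W1.I2

Answer: 12 cycles, utilization 2/3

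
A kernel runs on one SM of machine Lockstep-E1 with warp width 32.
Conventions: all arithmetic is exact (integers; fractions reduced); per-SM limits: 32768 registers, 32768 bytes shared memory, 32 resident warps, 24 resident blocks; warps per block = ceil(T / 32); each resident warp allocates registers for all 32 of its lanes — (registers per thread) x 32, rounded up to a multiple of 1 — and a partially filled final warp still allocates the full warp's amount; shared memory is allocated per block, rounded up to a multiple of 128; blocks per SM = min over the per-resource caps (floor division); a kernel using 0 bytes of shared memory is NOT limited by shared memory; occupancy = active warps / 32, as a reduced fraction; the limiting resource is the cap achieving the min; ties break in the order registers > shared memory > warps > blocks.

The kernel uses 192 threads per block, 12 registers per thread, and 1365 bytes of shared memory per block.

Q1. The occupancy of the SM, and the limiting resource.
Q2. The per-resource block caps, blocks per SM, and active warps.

Answer: occupancy 15/16, limited by warps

registers: 14 blocks
shared memory: 23 blocks
warps: 5 blocks
blocks: 24 blocks

Answer: 5 blocks, 30 active warps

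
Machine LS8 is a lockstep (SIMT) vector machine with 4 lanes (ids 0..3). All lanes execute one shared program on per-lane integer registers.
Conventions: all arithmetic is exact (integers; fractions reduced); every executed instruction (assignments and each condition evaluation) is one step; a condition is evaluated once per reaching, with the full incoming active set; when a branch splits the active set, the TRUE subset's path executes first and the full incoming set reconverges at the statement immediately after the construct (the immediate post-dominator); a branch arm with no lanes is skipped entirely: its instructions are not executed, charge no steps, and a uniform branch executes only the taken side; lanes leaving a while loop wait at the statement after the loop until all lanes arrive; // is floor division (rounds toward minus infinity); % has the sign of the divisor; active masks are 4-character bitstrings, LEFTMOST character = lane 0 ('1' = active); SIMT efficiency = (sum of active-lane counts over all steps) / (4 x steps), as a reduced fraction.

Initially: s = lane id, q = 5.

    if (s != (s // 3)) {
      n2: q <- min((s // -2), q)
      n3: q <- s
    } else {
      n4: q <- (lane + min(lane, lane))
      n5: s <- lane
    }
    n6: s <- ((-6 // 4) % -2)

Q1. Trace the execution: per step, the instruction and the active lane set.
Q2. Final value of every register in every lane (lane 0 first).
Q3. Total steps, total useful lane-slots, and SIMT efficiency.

step 0: eval (s != (s // 3))         1111
step 1: q <- min((s // -2), q)       0111
step 2: q <- s                       0111
step 3: q <- (lane + min(lane, lane)) 1000
step 4: s <- lane                    1000
step 5: s <- ((-6 // 4) % -2)        1111

Answer: 6 steps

s: 0,0,0,0
q: 0,1,2,3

steps = 6; useful = 16; efficiency = 16/24 = 2/3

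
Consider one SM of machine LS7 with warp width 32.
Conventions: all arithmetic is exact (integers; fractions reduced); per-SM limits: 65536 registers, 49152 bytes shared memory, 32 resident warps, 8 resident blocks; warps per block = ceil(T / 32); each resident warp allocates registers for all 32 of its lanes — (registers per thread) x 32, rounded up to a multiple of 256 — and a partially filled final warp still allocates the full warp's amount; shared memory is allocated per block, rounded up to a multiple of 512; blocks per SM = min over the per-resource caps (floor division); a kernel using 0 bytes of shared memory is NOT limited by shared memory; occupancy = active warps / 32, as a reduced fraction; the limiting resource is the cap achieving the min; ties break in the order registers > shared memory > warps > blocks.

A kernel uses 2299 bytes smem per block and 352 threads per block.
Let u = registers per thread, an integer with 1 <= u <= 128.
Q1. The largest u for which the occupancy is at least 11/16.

Answer: u = 88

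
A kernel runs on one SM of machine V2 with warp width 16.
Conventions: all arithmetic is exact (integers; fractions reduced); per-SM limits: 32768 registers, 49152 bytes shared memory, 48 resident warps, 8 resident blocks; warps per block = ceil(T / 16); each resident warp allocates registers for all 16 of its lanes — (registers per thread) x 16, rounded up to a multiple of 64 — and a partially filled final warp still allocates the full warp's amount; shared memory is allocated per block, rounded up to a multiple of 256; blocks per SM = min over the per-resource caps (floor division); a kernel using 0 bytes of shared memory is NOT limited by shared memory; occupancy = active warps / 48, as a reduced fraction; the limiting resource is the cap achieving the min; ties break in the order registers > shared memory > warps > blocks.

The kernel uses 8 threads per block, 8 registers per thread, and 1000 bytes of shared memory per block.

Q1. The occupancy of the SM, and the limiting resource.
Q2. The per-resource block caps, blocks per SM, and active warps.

Answer: occupancy 1/6, limited by blocks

registers: 256 blocks
shared memory: 48 blocks
warps: 48 blocks
blocks: 8 blocks

Answer: 8 blocks, 8 active warps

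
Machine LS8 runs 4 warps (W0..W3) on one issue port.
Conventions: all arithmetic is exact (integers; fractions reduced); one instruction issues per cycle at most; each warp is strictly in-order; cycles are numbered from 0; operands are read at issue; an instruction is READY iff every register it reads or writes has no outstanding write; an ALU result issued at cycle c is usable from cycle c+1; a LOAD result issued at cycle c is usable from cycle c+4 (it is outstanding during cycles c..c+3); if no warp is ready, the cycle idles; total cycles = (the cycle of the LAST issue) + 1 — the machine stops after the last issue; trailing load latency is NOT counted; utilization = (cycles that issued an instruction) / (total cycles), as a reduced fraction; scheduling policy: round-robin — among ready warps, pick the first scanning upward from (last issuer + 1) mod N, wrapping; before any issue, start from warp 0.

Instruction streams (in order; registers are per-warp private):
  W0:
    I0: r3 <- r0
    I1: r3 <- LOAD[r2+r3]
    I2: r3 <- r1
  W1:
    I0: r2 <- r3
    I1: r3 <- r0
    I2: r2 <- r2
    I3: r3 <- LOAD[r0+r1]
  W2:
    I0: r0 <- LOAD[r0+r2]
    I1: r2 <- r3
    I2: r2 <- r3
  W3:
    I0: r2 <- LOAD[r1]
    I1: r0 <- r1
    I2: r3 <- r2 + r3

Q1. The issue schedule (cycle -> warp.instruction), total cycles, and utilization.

cycle 0: W0.I0
cycle 1: W1.I0
cycle 2: W2.I0
cycle 3: W3.I0
cycle 4: W0.I1
cycle 5: W1.I1
cycle 6: W2.I1
cycle 7: W3.I1
cycle 8: W0.I2
cycle 9: W1.I2
cycle 10: W2.I2
cycle 11: W3.I2
cycle 12: W1.I3

Answer: 13 cycles, utilization 1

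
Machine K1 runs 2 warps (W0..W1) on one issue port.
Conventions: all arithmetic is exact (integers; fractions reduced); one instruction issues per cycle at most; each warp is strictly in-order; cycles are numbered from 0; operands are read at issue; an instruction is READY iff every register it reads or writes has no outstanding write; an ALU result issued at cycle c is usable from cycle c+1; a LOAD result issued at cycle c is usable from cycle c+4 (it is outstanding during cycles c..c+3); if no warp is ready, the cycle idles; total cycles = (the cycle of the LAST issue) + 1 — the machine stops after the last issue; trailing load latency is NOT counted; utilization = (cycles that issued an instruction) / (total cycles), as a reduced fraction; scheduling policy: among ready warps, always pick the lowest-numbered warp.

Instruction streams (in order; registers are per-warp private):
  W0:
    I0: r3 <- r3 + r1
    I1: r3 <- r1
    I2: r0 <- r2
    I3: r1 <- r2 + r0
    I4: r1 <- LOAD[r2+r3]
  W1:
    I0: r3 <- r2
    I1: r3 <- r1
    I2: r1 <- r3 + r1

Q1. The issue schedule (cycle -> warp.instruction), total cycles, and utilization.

cycle 0: W0.I0
cycle 1: W0.I1
cycle 2: W0.I2
cycle 3: W0.I3
cycle 4: W0.I4
cycle 5: W1.I0
cycle 6: W1.I1
cycle 7: W1.I2

Answer: 8 cycles, utilization 1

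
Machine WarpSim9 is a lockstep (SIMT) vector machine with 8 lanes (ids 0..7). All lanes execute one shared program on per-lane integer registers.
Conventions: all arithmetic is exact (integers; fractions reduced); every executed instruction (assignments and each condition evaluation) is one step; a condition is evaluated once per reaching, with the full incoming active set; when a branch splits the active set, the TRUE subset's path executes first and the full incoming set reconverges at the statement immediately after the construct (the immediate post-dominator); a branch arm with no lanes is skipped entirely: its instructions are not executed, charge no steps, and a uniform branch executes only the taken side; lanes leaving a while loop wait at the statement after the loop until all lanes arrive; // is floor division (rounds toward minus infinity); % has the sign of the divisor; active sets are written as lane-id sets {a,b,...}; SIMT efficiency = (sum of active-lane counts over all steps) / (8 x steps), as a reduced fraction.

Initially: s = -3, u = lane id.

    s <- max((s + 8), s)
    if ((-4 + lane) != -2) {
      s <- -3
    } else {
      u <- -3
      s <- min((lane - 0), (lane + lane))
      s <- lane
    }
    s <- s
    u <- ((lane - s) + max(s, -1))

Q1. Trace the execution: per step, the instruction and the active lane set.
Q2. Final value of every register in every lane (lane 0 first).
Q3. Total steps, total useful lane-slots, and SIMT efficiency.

step 0: s <- max((s + 8), s)         {0,1,2,3,4,5,6,7}
step 1: eval ((-4 + lane) != -2)     {0,1,2,3,4,5,6,7}
step 2: s <- -3                      {0,1,3,4,5,6,7}
step 3: u <- -3                      {2}
step 4: s <- min((lane - 0), (lane + lane)) {2}
step 5: s <- lane                    {2}
step 6: s <- s                       {0,1,2,3,4,5,6,7}
step 7: u <- ((lane - s) + max(s, -1)) {0,1,2,3,4,5,6,7}

Answer: 8 steps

s: -3,-3,2,-3,-3,-3,-3,-3
u: 2,3,2,5,6,7,8,9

steps = 8; useful = 42; efficiency = 42/64 = 21/32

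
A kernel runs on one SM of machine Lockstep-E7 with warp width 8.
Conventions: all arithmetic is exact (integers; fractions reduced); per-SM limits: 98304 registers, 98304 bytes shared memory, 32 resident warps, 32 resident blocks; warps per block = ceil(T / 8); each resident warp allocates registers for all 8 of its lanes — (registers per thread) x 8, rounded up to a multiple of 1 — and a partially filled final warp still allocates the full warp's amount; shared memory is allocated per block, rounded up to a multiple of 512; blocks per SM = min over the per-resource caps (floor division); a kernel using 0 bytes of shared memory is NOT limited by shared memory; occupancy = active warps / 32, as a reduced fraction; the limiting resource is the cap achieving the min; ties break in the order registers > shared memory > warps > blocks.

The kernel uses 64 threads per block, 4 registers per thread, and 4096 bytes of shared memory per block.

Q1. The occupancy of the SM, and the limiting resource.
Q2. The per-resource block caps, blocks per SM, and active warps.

Answer: occupancy 1, limited by warps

registers: 384 blocks
shared memory: 24 blocks
warps: 4 blocks
blocks: 32 blocks

Answer: 4 blocks, 32 active warps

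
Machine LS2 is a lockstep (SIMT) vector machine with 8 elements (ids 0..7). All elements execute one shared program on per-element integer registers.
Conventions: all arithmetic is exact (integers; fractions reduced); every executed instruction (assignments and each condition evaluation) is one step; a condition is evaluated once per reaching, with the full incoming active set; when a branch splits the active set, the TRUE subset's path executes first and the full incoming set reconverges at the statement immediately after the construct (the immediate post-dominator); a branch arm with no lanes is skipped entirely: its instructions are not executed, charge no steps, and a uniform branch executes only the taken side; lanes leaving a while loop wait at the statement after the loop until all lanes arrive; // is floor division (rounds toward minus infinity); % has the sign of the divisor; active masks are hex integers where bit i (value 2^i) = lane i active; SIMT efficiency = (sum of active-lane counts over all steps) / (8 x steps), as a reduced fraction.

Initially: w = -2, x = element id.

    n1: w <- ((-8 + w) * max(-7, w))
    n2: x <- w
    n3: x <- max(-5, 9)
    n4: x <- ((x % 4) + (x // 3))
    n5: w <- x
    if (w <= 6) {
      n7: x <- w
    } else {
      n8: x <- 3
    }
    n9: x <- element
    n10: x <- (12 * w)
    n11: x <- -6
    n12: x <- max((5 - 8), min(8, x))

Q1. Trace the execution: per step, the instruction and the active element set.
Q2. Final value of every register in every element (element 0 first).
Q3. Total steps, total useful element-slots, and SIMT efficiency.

step 0: w <- ((-8 + w) * max(-7, w)) 0xff
step 1: x <- w                       0xff
step 2: x <- max(-5, 9)              0xff
step 3: x <- ((x % 4) + (x // 3))    0xff
step 4: w <- x                       0xff
step 5: eval (w <= 6)                0xff
step 6: x <- w                       0xff
step 7: x <- element                 0xff
step 8: x <- (12 * w)                0xff
step 9: x <- -6                      0xff
step 10: x <- max((5 - 8), min(8, x)) 0xff

Answer: 11 steps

w: 4,4,4,4,4,4,4,4
x: -3,-3,-3,-3,-3,-3,-3,-3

steps = 11; useful = 88; efficiency = 88/88 = 1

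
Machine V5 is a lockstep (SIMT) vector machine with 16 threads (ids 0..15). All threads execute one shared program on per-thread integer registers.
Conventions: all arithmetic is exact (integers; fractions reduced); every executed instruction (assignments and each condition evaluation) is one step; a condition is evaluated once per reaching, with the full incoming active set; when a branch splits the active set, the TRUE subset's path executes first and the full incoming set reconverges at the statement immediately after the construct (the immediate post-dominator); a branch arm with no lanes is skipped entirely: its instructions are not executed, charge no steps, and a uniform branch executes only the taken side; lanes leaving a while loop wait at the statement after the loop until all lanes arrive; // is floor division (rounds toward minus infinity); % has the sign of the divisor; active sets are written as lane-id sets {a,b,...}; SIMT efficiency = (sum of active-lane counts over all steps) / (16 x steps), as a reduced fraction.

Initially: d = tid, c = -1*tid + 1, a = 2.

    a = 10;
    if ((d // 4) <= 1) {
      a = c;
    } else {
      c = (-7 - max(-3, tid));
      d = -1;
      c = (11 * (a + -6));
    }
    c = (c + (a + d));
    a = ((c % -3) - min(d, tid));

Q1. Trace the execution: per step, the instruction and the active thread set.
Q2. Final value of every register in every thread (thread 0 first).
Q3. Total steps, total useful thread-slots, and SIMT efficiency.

step 0: a <- 10                      {0,1,2,3,4,5,6,7,8,9,10,11,12,13,14,15}
step 1: eval ((d // 4) <= 1)         {0,1,2,3,4,5,6,7,8,9,10,11,12,13,14,15}
step 2: a <- c                       {0,1,2,3,4,5,6,7}
step 3: c <- (-7 - max(-3, tid))     {8,9,10,11,12,13,14,15}
step 4: d <- -1                      {8,9,10,11,12,13,14,15}
step 5: c <- (11 * (a + -6))         {8,9,10,11,12,13,14,15}
step 6: c <- (c + (a + d))           {0,1,2,3,4,5,6,7,8,9,10,11,12,13,14,15}
step 7: a <- ((c % -3) - min(d, tid)) {0,1,2,3,4,5,6,7,8,9,10,11,12,13,14,15}

Answer: 8 steps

d: 0,1,2,3,4,5,6,7,-1,-1,-1,-1,-1,-1,-1,-1
c: 2,1,0,-1,-2,-3,-4,-5,53,53,53,53,53,53,53,53
a: -1,-3,-2,-4,-6,-5,-7,-9,0,0,0,0,0,0,0,0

steps = 8; useful = 96; efficiency = 96/128 = 3/4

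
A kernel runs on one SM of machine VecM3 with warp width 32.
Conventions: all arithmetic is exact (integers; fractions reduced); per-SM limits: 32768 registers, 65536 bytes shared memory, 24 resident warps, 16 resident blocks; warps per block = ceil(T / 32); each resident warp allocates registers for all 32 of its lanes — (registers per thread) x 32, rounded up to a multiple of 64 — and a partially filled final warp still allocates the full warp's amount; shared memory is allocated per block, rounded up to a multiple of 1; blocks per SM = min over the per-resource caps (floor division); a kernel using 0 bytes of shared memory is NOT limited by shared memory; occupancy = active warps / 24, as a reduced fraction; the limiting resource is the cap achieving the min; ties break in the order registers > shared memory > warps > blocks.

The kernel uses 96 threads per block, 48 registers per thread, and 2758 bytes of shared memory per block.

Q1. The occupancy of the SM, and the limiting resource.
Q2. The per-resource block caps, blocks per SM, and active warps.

Answer: occupancy 7/8, limited by registers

registers: 7 blocks
shared memory: 23 blocks
warps: 8 blocks
blocks: 16 blocks

Answer: 7 blocks, 21 active warps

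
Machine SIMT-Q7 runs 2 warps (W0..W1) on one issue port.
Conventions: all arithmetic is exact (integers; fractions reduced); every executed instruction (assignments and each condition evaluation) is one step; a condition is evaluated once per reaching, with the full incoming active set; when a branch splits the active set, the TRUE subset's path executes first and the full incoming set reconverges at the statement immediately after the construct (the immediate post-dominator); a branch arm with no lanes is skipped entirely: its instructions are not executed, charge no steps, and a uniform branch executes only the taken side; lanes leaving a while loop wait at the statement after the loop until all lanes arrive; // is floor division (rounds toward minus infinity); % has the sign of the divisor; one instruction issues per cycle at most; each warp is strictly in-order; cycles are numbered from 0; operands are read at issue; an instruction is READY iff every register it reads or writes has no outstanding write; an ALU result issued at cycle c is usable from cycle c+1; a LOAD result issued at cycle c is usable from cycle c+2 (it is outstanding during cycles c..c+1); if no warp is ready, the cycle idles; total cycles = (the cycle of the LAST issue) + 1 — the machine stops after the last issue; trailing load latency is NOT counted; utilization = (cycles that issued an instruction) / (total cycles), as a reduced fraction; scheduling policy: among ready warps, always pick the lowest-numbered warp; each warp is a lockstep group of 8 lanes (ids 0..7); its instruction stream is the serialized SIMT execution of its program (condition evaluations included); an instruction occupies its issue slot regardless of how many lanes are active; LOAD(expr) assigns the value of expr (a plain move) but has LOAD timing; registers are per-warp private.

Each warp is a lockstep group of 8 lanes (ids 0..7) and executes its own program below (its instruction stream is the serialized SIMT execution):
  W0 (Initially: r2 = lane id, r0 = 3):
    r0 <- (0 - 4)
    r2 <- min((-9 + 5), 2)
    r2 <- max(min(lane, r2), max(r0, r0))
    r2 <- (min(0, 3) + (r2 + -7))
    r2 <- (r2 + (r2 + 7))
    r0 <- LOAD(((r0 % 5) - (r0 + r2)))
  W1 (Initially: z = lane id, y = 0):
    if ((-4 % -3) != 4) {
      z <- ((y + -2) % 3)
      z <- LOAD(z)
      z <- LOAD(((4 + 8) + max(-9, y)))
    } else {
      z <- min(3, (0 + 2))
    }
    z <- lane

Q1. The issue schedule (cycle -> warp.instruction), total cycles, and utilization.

cycle 0: W0.I0
cycle 1: W0.I1
cycle 2: W0.I2
cycle 3: W0.I3
cycle 4: W0.I4
cycle 5: W0.I5
cycle 6: W1.I0
cycle 7: W1.I1
cycle 8: W1.I2
cycle 9: idle
cycle 10: W1.I3
cycle 11: idle
cycle 12: W1.I4

Answer: 13 cycles, utilization 11/13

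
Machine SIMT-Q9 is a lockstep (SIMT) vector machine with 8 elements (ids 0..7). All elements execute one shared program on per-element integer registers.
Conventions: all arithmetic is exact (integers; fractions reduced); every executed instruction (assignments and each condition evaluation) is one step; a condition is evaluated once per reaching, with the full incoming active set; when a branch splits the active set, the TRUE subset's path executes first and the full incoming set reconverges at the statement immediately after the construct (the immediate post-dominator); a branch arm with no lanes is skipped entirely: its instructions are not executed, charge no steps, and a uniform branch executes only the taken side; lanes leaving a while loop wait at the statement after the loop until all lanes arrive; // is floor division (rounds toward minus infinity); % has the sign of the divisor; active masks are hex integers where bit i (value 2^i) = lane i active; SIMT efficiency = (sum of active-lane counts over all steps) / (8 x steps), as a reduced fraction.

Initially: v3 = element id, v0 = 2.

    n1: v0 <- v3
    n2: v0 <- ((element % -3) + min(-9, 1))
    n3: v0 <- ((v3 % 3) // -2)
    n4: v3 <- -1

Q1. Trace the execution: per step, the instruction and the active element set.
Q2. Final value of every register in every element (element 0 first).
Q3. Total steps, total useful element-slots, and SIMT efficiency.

step 0: v0 <- v3                     0xff
step 1: v0 <- ((element % -3) + min(-9, 1)) 0xff
step 2: v0 <- ((v3 % 3) // -2)       0xff
step 3: v3 <- -1                     0xff

Answer: 4 steps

v3: -1,-1,-1,-1,-1,-1,-1,-1
v0: 0,-1,-1,0,-1,-1,0,-1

steps = 4; useful = 32; efficiency = 32/32 = 1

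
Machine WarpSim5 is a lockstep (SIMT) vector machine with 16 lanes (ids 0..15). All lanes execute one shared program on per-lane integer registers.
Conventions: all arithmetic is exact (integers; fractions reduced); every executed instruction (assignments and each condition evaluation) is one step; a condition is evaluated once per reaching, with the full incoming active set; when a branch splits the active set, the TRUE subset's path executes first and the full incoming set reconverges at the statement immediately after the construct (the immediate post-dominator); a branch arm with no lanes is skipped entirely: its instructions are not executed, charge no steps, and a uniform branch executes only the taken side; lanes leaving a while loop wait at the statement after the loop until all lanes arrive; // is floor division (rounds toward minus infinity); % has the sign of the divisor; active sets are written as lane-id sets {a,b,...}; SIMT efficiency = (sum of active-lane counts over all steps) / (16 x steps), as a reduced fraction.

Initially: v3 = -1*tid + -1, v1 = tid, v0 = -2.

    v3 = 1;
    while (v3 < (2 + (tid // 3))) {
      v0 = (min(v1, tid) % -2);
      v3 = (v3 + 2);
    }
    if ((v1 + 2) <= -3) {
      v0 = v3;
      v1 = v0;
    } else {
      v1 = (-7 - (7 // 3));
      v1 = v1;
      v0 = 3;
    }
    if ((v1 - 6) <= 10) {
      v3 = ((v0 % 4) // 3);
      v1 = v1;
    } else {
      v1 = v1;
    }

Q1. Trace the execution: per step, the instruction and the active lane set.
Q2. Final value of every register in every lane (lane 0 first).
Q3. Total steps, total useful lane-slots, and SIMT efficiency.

step 0: v3 <- 1                      {0,1,2,3,4,5,6,7,8,9,10,11,12,13,14,15}
step 1: eval (v3 < (2 + (tid // 3))) {0,1,2,3,4,5,6,7,8,9,10,11,12,13,14,15}
step 2: v0 <- (min(v1, tid) % -2)    {0,1,2,3,4,5,6,7,8,9,10,11,12,13,14,15}
step 3: v3 <- (v3 + 2)               {0,1,2,3,4,5,6,7,8,9,10,11,12,13,14,15}
step 4: eval (v3 < (2 + (tid // 3))) {0,1,2,3,4,5,6,7,8,9,10,11,12,13,14,15}
step 5: v0 <- (min(v1, tid) % -2)    {6,7,8,9,10,11,12,13,14,15}
step 6: v3 <- (v3 + 2)               {6,7,8,9,10,11,12,13,14,15}
step 7: eval (v3 < (2 + (tid // 3))) {6,7,8,9,10,11,12,13,14,15}
step 8: v0 <- (min(v1, tid) % -2)    {12,13,14,15}
step 9: v3 <- (v3 + 2)               {12,13,14,15}
step 10: eval (v3 < (2 + (tid // 3))) {12,13,14,15}
step 11: eval ((v1 + 2) <= -3)        {0,1,2,3,4,5,6,7,8,9,10,11,12,13,14,15}
step 12: v1 <- (-7 - (7 // 3))        {0,1,2,3,4,5,6,7,8,9,10,11,12,13,14,15}
step 13: v1 <- v1                     {0,1,2,3,4,5,6,7,8,9,10,11,12,13,14,15}
step 14: v0 <- 3                      {0,1,2,3,4,5,6,7,8,9,10,11,12,13,14,15}
step 15: eval ((v1 - 6) <= 10)        {0,1,2,3,4,5,6,7,8,9,10,11,12,13,14,15}
step 16: v3 <- ((v0 % 4) // 3)        {0,1,2,3,4,5,6,7,8,9,10,11,12,13,14,15}
step 17: v1 <- v1                     {0,1,2,3,4,5,6,7,8,9,10,11,12,13,14,15}

Answer: 18 steps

v3: 1,1,1,1,1,1,1,1,1,1,1,1,1,1,1,1
v1: -9,-9,-9,-9,-9,-9,-9,-9,-9,-9,-9,-9,-9,-9,-9,-9
v0: 3,3,3,3,3,3,3,3,3,3,3,3,3,3,3,3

steps = 18; useful = 234; efficiency = 234/288 = 13/16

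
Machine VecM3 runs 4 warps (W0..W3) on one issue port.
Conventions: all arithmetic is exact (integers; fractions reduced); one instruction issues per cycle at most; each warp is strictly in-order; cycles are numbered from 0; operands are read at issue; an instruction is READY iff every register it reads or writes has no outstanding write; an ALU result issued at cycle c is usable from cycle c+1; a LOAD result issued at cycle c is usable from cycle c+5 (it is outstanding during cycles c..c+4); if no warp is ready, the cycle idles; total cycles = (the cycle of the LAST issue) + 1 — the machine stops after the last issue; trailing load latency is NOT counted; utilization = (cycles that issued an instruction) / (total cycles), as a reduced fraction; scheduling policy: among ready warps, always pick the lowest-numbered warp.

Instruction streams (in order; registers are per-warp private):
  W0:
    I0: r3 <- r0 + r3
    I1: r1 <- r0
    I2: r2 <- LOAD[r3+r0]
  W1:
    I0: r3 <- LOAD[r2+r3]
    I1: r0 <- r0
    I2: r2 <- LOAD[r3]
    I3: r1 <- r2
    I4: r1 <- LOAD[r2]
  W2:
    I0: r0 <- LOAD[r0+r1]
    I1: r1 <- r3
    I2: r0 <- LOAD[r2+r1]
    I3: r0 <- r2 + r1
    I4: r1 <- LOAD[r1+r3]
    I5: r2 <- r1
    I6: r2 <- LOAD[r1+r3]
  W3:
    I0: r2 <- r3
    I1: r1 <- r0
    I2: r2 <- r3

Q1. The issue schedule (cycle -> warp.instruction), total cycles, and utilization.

cycle 0: W0.I0
cycle 1: W0.I1
cycle 2: W0.I2
cycle 3: W1.I0
cycle 4: W1.I1
cycle 5: W2.I0
cycle 6: W2.I1
cycle 7: W3.I0
cycle 8: W1.I2
cycle 9: W3.I1
cycle 10: W2.I2
cycle 11: W3.I2
cycle 12: idle
cycle 13: W1.I3
cycle 14: W1.I4
cycle 15: W2.I3
cycle 16: W2.I4
cycle 17: idle
cycle 18: idle
cycle 19: idle
cycle 20: idle
cycle 21: W2.I5
cycle 22: W2.I6

Answer: 23 cycles, utilization 18/23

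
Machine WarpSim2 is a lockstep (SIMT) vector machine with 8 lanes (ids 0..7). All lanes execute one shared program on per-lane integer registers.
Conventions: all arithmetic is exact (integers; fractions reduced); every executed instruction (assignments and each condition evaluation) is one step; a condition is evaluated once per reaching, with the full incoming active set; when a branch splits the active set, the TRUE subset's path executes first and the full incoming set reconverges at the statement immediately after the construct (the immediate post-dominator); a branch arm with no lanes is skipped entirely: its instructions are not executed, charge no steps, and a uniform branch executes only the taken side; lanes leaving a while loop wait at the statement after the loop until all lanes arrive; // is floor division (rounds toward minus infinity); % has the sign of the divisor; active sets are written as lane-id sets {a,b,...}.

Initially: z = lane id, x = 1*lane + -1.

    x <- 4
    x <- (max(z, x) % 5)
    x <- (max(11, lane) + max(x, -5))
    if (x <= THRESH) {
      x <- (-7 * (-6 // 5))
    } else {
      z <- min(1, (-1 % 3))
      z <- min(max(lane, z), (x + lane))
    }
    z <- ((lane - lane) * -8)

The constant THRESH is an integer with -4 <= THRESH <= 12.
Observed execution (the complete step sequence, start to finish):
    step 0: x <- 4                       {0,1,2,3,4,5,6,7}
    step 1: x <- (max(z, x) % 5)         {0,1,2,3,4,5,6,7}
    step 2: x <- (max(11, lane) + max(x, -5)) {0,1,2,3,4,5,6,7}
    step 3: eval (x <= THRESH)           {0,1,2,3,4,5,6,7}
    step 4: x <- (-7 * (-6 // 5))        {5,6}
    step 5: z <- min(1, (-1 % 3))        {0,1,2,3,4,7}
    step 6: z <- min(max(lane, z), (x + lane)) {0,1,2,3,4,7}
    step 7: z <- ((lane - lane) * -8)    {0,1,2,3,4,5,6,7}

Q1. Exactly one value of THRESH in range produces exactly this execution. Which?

Answer: THRESH = 12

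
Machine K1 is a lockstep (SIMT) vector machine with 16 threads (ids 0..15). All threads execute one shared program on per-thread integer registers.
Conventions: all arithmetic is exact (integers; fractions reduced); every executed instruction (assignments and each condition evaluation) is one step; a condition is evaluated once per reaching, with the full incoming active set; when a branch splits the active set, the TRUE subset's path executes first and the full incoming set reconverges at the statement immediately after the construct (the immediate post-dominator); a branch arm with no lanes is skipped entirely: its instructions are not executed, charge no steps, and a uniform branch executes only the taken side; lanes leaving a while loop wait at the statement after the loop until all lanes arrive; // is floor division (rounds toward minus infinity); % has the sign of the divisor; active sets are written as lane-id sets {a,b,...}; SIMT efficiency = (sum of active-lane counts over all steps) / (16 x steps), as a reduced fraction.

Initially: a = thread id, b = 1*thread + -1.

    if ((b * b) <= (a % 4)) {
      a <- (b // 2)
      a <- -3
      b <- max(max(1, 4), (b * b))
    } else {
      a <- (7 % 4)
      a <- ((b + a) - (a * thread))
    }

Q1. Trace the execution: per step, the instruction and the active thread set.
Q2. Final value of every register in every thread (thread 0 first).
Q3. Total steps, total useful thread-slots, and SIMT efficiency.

step 0: eval ((b * b) <= (a % 4))    {0,1,2,3,4,5,6,7,8,9,10,11,12,13,14,15}
step 1: a <- (b // 2)                {1,2}
step 2: a <- -3                      {1,2}
step 3: b <- max(max(1, 4), (b * b)) {1,2}
step 4: a <- (7 % 4)                 {0,3,4,5,6,7,8,9,10,11,12,13,14,15}
step 5: a <- ((b + a) - (a * thread)) {0,3,4,5,6,7,8,9,10,11,12,13,14,15}

Answer: 6 steps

a: 2,-3,-3,-4,-6,-8,-10,-12,-14,-16,-18,-20,-22,-24,-26,-28
b: -1,4,4,2,3,4,5,6,7,8,9,10,11,12,13,14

steps = 6; useful = 50; efficiency = 50/96 = 25/48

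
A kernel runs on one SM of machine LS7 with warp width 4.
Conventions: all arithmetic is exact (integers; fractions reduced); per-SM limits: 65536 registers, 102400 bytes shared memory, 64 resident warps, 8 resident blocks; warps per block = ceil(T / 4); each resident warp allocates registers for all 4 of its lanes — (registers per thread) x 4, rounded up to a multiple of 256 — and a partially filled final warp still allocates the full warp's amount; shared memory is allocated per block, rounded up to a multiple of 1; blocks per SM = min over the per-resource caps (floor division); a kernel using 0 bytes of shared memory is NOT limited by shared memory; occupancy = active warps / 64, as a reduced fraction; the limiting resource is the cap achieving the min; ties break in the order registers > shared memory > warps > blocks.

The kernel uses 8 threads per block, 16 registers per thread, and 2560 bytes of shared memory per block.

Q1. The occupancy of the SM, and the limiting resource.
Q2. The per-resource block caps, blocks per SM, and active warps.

Answer: occupancy 1/4, limited by blocks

registers: 128 blocks
shared memory: 40 blocks
warps: 32 blocks
blocks: 8 blocks

Answer: 8 blocks, 16 active warps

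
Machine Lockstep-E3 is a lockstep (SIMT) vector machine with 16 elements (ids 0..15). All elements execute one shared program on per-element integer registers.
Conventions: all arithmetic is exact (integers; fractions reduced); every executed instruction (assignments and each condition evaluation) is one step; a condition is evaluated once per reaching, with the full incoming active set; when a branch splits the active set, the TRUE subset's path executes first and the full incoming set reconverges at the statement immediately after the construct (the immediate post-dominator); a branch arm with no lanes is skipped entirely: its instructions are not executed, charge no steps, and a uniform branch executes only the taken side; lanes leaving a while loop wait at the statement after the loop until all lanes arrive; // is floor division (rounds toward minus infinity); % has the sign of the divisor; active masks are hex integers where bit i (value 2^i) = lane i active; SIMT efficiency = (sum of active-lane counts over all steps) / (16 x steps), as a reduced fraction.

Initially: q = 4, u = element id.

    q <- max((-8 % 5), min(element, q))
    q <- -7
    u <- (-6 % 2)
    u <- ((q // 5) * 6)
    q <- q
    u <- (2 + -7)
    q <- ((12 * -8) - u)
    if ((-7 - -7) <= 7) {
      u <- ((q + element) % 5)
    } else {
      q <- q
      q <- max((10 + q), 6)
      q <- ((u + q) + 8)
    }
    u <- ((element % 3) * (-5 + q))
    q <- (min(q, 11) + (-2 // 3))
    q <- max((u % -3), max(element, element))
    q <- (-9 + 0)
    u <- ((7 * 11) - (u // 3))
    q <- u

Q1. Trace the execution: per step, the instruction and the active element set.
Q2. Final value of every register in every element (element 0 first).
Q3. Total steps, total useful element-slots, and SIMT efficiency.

step 0: q <- max((-8 % 5), min(element, q)) 0xffff
step 1: q <- -7                      0xffff
step 2: u <- (-6 % 2)                0xffff
step 3: u <- ((q // 5) * 6)          0xffff
step 4: q <- q                       0xffff
step 5: u <- (2 + -7)                0xffff
step 6: q <- ((12 * -8) - u)         0xffff
step 7: eval ((-7 - -7) <= 7)        0xffff
step 8: u <- ((q + element) % 5)     0xffff
step 9: u <- ((element % 3) * (-5 + q)) 0xffff
step 10: q <- (min(q, 11) + (-2 // 3)) 0xffff
step 11: q <- max((u % -3), max(element, element)) 0xffff
step 12: q <- (-9 + 0)                0xffff
step 13: u <- ((7 * 11) - (u // 3))   0xffff
step 14: q <- u                       0xffff

Answer: 15 steps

q: 77,109,141,77,109,141,77,109,141,77,109,141,77,109,141,77
u: 77,109,141,77,109,141,77,109,141,77,109,141,77,109,141,77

steps = 15; useful = 240; efficiency = 240/240 = 1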